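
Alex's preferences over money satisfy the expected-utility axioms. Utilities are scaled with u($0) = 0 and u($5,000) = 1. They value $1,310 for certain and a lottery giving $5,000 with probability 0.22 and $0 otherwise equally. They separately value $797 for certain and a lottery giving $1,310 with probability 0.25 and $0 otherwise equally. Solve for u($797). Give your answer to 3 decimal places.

0.055

From the first indifference, u($1,310) = 0.22·u($5,000) + 0.78·u($0) = 0.22·1 + 0.78·0 = 0.22.
Chaining: u($797) = 0.25·0.22 + 0.75·0.00 = 0.0550.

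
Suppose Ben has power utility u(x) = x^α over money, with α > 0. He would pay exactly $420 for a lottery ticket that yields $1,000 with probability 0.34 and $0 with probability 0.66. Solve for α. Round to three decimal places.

The lottery's expected utility is 0.34·u(1000) + 0.66·u(0) = 0.34·1000^α (since u(0) = 0 for α > 0).
Equating: 420^α = 0.34·1000^α, i.e. 0.4200^α = 0.34.
α = ln(0.34) / ln(420/1000) = -1.078810/-0.867501 ≈ 1.244.

α ≈ 1.244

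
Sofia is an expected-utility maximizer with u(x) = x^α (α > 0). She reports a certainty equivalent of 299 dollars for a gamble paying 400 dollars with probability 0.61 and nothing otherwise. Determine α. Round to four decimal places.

The lottery's expected utility is 0.61·u(400) + 0.39·u(0) = 0.61·400^α (since u(0) = 0 for α > 0).
Setting u(299) equal to that: 299^α = 0.61·400^α ⇒ (299/400)^α = 0.61.
Take logs: α = ln 0.61 / ln(299/400) ≈ 1.698490.

α ≈ 1.6985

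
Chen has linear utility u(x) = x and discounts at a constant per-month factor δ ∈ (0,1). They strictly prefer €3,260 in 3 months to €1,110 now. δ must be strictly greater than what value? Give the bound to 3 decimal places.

δ > 0.698

The preference means 1110 < δ^3·3260.
So δ^3 > 1110/3260 = 0.34049; taking the cube root of both positive sides preserves the inequality.
δ > (1110/3260)^(1/3) ≈ 0.698.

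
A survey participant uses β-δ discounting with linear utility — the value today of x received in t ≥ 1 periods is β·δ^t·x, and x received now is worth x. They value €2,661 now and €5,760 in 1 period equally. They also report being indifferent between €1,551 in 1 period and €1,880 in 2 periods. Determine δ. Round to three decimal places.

δ ≈ 0.825

The second indifference involves only future payoffs, so β cancels: β·δ^1·1551 = β·δ^2·1880, giving δ = 1551/1880 = 0.82500.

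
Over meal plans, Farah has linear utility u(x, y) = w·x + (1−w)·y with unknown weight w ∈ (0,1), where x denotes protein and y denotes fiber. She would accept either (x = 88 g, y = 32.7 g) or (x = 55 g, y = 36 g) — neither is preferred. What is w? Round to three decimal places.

u(88,32.7) = u(55,36) means w·88 + (1−w)·32.7 = w·55 + (1−w)·36.
Rearranging, 33·w − 3.3·(1−w) = 0.
Hence w = 3.3/(33+3.3) = 3.3/36.3 = 0.091.

w = 0.091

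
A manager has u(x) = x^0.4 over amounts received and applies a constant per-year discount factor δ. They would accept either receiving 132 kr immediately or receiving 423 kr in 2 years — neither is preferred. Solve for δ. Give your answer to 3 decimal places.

δ ≈ 0.792

Equating discounted utilities: u(132) = δ^2·u(423) ⇒ δ^2 = u(132)/u(423).
Since u(x) = x^0.4, δ^2 = (132/423)^0.4 = 0.31206^0.4 = 0.62762.
Hence δ = (0.62762)^(1/2) = 0.79222.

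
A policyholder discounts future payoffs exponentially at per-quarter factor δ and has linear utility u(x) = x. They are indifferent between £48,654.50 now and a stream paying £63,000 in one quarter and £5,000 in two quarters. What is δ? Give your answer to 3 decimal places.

δ ≈ 0.730

The stream is worth 63000δ + 5000δ² today, so 63000δ + 5000δ² = 48654.50.
So 5000δ² + 63000δ − 48654.50 = 0.
By the quadratic formula (taking the positive root), δ = (−63000 + √4942090000.00) / 10000 ≈ 0.730.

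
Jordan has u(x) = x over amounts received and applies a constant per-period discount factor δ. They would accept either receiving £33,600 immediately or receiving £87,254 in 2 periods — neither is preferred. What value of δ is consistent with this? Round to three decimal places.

δ ≈ 0.621

The payoff in 2 periods is discounted by δ^2, so u(33600) = δ^2·u(87254) and δ^2 = u(33600)/u(87254).
With u(x) = x: δ^2 = 33600/87254 = 0.38508.
Taking the square root: δ = 0.38508^(1/2) ≈ 0.621.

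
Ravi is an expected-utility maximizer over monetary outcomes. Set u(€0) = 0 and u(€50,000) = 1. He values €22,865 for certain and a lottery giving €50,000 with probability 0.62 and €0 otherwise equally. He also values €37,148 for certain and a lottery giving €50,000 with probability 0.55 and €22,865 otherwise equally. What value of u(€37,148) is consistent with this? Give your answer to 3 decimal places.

0.829

The first gamble pins u(€22,865): it must equal 0.62·1 + 0.38·0 = 0.62.
Then u(€37,148) = 0.55·u(€50,000) + 0.45·u(€22,865) = 0.55·1.00 + 0.45·0.62 = 0.8290.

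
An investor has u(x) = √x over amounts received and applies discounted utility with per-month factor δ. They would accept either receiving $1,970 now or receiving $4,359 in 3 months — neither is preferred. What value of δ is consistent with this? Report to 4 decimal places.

δ ≈ 0.8760

Equating discounted utilities: u(1970) = δ^3·u(4359) ⇒ δ^3 = u(1970)/u(4359).
With u(x) = √x: δ^3 = √1970/√4359 = √(1970/4359) = 0.67226.
Taking the cube root: δ = 0.67226^(1/3) ≈ 0.8760.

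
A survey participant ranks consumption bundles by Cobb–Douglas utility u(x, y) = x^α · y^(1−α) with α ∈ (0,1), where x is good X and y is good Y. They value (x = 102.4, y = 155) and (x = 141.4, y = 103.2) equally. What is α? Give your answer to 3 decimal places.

α ≈ 0.558

The Cobb–Douglas utilities coincide, so 102.4^α·155^(1−α) = 141.4^α·103.2^(1−α).
Rearrange to (102.4/141.4)^α = (103.2/155)^(1−α) and take logs: α·-0.322706 = (1−α)·-0.406756.
So α/(1−α) = (-0.406756)/(-0.322706) = 1.260454, and α = 1.260454/2.260454 ≈ 0.558.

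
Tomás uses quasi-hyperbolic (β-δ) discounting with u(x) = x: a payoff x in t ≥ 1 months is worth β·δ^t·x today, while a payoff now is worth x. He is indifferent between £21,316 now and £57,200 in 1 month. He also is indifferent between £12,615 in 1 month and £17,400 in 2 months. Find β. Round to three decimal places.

β ≈ 0.514

From the later pair, β·δ^1·12615 = β·δ^2·17400; dividing through, δ = 12615/17400 = 0.72500.
The first indifference: 21316 = β·δ·57200, so β = 21316/(δ·57200) = 21316/(0.72500·57200) ≈ 0.514.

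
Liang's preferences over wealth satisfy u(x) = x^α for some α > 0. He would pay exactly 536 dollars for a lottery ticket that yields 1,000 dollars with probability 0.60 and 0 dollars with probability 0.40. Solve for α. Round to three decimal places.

EU(lottery) = 0.60·1000^α + 0.40·0 = 0.60·1000^α.
Setting u(536) equal to that: 536^α = 0.60·1000^α ⇒ (536/1000)^α = 0.60.
Taking logs: α·ln(536/1000) = ln(0.60), so α = -0.510826 / -0.623621 ≈ 0.819.

α ≈ 0.819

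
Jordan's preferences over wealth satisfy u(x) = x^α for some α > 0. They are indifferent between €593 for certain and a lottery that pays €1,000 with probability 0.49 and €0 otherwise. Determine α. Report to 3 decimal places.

α ≈ 1.365

Since u(0) = 0, the lottery's EU is 0.49·1000^α.
Setting u(593) equal to that: 593^α = 0.49·1000^α ⇒ (593/1000)^α = 0.49.
Taking logs: α·ln(593/1000) = ln(0.49), so α = -0.713350 / -0.522561 ≈ 1.365.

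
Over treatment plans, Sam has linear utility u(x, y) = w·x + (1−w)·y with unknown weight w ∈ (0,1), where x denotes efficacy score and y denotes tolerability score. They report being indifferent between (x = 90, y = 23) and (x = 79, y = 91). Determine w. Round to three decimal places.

Indifference: w·90 + (1−w)·23 = w·79 + (1−w)·91.
Collecting terms: w·11 = (1−w)·68.
The marginal rate of substitution is 68/11, so w = 68/(11+68) = 0.861.

w = 0.861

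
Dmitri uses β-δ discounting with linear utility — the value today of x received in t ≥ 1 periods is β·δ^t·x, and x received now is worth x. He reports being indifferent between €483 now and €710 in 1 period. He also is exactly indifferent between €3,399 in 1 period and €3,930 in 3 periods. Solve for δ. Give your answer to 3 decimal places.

δ ≈ 0.930

From the later pair, β·δ^1·3399 = β·δ^3·3930; dividing through, δ^2 = 3399/3930 = 0.86489, so δ = 0.92999.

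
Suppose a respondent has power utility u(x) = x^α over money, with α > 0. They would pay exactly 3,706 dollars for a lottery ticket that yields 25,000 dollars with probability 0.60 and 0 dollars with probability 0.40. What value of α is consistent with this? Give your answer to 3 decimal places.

Since u(0) = 0, the lottery's EU is 0.60·25000^α.
Indifference: 3706^α = 0.60·25000^α, so (3706/25000)^α = 0.60.
α = ln(0.60) / ln(3706/25000) = -0.510826/-1.908923 ≈ 0.268.

α ≈ 0.268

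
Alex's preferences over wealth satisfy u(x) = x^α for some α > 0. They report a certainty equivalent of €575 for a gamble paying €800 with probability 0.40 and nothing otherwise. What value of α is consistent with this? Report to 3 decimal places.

EU(lottery) = 0.40·800^α + 0.60·0 = 0.40·800^α.
Indifference: 575^α = 0.40·800^α, so (575/800)^α = 0.40.
α = ln(0.40) / ln(575/800) = -0.916291/-0.330242 ≈ 2.775.

α ≈ 2.775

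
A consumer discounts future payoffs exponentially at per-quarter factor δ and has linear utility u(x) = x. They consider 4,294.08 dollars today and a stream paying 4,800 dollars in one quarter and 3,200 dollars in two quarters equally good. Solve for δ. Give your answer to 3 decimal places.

δ ≈ 0.630

Present value of the stream is 4800·δ + 3200·δ². Indifference gives 4800δ + 3200δ² = 4294.08.
That is, 3200δ² + 4800δ − 4294.08 = 0, a quadratic in δ.
By the quadratic formula (taking the positive root), δ = (−4800 + √78004224.00) / 6400 ≈ 0.630.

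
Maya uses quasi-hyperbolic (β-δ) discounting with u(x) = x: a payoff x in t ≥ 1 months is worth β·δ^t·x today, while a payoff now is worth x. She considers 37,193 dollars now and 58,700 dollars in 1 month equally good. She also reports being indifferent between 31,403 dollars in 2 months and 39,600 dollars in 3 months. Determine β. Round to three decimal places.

β ≈ 0.799

The second indifference involves only future payoffs, so β cancels: β·δ^2·31403 = β·δ^3·39600, giving δ = 31403/39600 = 0.79301.
The first indifference: 37193 = β·δ·58700, so β = 37193/(δ·58700) = 37193/(0.79301·58700) ≈ 0.799.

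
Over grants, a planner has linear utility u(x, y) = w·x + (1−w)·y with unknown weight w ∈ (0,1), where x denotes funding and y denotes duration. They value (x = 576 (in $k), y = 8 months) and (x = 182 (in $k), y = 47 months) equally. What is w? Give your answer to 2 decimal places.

Equating utilities: w·576 + (1−w)·8 = w·182 + (1−w)·47.
Collecting terms: w·394 = (1−w)·39.
So w/(1−w) = 39/394 = 0.0990, giving w = 39/(394+39) = 0.09.

w = 0.09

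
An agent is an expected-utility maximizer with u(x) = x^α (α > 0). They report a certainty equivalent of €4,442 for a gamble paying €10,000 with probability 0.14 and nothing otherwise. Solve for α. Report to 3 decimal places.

α ≈ 2.423

Since u(0) = 0, the lottery's EU is 0.14·10000^α.
Setting u(4442) equal to that: 4442^α = 0.14·10000^α ⇒ (4442/10000)^α = 0.14.
α = ln(0.14) / ln(4442/10000) = -1.966113/-0.811480 ≈ 2.423.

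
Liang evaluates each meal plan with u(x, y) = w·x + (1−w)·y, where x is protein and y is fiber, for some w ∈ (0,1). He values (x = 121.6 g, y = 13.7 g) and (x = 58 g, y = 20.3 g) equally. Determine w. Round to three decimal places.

w = 0.094

Equating utilities: w·121.6 + (1−w)·13.7 = w·58 + (1−w)·20.3.
Collecting terms: w·63.6 = (1−w)·6.6.
Hence w = 6.6/(63.6+6.6) = 6.6/70.2 = 0.094.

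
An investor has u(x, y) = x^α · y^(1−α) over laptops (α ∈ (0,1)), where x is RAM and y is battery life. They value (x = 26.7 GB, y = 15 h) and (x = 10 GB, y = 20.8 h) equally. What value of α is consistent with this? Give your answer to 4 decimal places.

α ≈ 0.2497

Indifference: 26.7^α · 15^(1−α) = 10^α · 20.8^(1−α).
(26.7/10)^α = (20.8/15)^(1−α); take logs: α·ln(26.7/10) = (1−α)·ln(20.8/15), i.e. α·0.9820785 = (1−α)·0.3269028.
Thus α·(1.3089813) = 0.3269028, so α = 0.3269028/1.3089813 ≈ 0.2497.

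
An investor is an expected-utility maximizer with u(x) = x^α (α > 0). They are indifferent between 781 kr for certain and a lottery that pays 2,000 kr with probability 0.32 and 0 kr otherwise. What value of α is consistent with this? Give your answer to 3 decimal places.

EU(lottery) = 0.32·2000^α + 0.68·0 = 0.32·2000^α.
Equating: 781^α = 0.32·2000^α, i.e. 0.3905^α = 0.32.
Taking logs: α·ln(781/2000) = ln(0.32), so α = -1.139434 / -0.940327 ≈ 1.212.

α ≈ 1.212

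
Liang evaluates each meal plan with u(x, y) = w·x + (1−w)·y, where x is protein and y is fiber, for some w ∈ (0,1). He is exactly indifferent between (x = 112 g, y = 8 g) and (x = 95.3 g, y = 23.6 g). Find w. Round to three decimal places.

w = 0.483

u(112,8) = u(95.3,23.6) means w·112 + (1−w)·8 = w·95.3 + (1−w)·23.6.
Collecting terms: w·16.7 = (1−w)·15.6.
Hence w = 15.6/(16.7+15.6) = 15.6/32.3 = 0.483.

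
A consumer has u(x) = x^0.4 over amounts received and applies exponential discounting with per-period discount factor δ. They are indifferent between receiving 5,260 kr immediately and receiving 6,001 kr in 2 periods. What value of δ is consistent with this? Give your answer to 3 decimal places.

Indifference means u(5260) = δ^2 · u(6001), so δ^2 = u(5260)/u(6001).
With u(x) = x^0.4: δ^2 = 5260^0.4/6001^0.4 = (5260/6001)^0.4 = 0.94865.
Taking the square root: δ = 0.94865^(1/2) ≈ 0.974.

δ ≈ 0.974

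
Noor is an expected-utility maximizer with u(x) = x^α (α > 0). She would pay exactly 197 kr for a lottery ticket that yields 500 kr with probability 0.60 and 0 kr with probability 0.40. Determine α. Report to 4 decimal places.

EU(lottery) = 0.60·500^α + 0.40·0 = 0.60·500^α.
Equating: 197^α = 0.60·500^α, i.e. 0.3940^α = 0.60.
α = ln(0.60) / ln(197/500) = -0.5108256/-0.9314044 ≈ 0.5484.

α ≈ 0.5484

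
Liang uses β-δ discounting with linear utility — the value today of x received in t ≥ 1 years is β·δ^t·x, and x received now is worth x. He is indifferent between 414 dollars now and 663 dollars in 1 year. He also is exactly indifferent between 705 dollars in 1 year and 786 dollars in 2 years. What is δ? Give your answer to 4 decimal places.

δ ≈ 0.8969

Both payoffs in the second observation are in the future, so β drops out: δ^1·705 = δ^2·786 ⇒ δ = 705/786 = 0.89695.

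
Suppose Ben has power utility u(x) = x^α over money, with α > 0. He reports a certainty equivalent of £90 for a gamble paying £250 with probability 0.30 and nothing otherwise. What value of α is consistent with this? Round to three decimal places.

The lottery's expected utility is 0.30·u(250) + 0.70·u(0) = 0.30·250^α (since u(0) = 0 for α > 0).
Indifference: 90^α = 0.30·250^α, so (90/250)^α = 0.30.
Taking logs: α·ln(90/250) = ln(0.30), so α = -1.203973 / -1.021651 ≈ 1.178.

α ≈ 1.178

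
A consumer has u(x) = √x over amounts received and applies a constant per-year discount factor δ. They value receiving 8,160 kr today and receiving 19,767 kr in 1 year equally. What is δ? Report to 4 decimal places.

δ ≈ 0.6425

Indifference means u(8160) = δ · u(19767), so δ = u(8160)/u(19767).
With u(x) = √x: δ = √8160/√19767 = √(8160/19767) = 0.64250.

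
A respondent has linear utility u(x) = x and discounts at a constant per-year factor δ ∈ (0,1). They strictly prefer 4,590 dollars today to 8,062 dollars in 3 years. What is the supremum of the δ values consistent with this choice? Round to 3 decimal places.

The preference means 4590 > δ^3·8062.
Hence δ^3 < 4590/8062 = 0.56934, and x ↦ x^(1/3) is increasing on (0,∞).
δ < (4590/8062)^(1/3) ≈ 0.829.

δ < 0.829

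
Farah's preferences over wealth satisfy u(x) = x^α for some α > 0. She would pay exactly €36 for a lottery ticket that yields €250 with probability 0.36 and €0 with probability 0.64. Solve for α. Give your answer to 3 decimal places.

EU(lottery) = 0.36·250^α + 0.64·0 = 0.36·250^α.
Equating: 36^α = 0.36·250^α, i.e. 0.1440^α = 0.36.
Take logs: α = ln 0.36 / ln(36/250) ≈ 0.52718.

α ≈ 0.527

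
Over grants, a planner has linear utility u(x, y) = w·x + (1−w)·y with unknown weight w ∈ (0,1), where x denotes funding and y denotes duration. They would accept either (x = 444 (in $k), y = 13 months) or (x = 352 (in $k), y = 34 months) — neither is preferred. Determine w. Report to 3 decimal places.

w = 0.186

u(444,13) = u(352,34) means w·444 + (1−w)·13 = w·352 + (1−w)·34.
w·(444−352) = (1−w)·(34−13), i.e. w·92 = (1−w)·21.
The marginal rate of substitution is 21/92, so w = 21/(92+21) = 0.186.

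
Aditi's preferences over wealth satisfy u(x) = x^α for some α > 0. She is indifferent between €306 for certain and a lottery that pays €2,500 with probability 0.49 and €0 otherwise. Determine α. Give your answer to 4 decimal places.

α ≈ 0.3396

The lottery's expected utility is 0.49·u(2500) + 0.51·u(0) = 0.49·2500^α (since u(0) = 0 for α > 0).
Indifference: 306^α = 0.49·2500^α, so (306/2500)^α = 0.49.
α = ln(0.49) / ln(306/2500) = -0.7133499/-2.1004609 ≈ 0.3396.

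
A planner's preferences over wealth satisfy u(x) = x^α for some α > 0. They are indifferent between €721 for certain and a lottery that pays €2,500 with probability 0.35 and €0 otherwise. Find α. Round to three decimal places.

EU(lottery) = 0.35·2500^α + 0.65·0 = 0.35·2500^α.
Indifference: 721^α = 0.35·2500^α, so (721/2500)^α = 0.35.
Taking logs: α·ln(721/2500) = ln(0.35), so α = -1.049822 / -1.243407 ≈ 0.844.

α ≈ 0.844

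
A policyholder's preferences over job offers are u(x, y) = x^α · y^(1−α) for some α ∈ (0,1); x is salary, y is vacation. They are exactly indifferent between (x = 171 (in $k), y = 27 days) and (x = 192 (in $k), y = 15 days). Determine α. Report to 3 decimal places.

α ≈ 0.835

Set the two utilities equal: 171^α·27^(1−α) = 192^α·15^(1−α).
Taking logs: α·ln 171 + (1−α)·ln 27 = α·ln 192 + (1−α)·ln 15, i.e. α·-0.115832 = (1−α)·-0.587787.
So α/(1−α) = (-0.587787)/(-0.115832) = 5.074479, and α = 5.074479/6.074479 ≈ 0.835.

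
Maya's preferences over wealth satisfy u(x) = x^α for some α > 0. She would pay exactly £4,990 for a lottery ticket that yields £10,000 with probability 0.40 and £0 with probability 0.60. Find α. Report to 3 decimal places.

The lottery's expected utility is 0.40·u(10000) + 0.60·u(0) = 0.40·10000^α (since u(0) = 0 for α > 0).
Setting u(4990) equal to that: 4990^α = 0.40·10000^α ⇒ (4990/10000)^α = 0.40.
Taking logs: α·ln(4990/10000) = ln(0.40), so α = -0.916291 / -0.695149 ≈ 1.318.

α ≈ 1.318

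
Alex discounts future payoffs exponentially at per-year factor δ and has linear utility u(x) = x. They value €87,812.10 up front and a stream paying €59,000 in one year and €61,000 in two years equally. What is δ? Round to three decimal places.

The stream is worth 59000δ + 61000δ² today, so 59000δ + 61000δ² = 87812.10.
That is, 61000δ² + 59000δ − 87812.10 = 0, a quadratic in δ.
δ = (−59000 + √(59000² + 4·61000·87812.10)) / (2·61000) = (−59000 + √24907152400.00) / 122000 ≈ 0.810.

δ ≈ 0.810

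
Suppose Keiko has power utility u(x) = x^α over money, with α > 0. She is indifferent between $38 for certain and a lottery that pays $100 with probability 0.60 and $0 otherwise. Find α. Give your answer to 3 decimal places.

The lottery's expected utility is 0.60·u(100) + 0.40·u(0) = 0.60·100^α (since u(0) = 0 for α > 0).
Equating: 38^α = 0.60·100^α, i.e. 0.3800^α = 0.60.
Take logs: α = ln 0.60 / ln(38/100) ≈ 0.52794.

α ≈ 0.528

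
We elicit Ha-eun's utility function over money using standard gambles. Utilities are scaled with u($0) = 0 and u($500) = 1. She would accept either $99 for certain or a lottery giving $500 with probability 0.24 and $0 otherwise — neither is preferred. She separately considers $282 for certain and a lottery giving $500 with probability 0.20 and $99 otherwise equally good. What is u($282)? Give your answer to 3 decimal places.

0.392

The first gamble pins u($99): it must equal 0.24·1 + 0.76·0 = 0.24.
Then u($282) = 0.20·u($500) + 0.80·u($99) = 0.20·1.00 + 0.80·0.24 = 0.3920.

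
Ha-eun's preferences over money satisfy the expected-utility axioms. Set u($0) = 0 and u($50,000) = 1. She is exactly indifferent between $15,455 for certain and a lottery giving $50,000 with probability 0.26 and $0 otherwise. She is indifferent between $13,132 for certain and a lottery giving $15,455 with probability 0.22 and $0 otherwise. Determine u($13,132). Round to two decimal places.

From the first indifference, u($15,455) = 0.26·u($50,000) + 0.74·u($0) = 0.26·1 + 0.74·0 = 0.26.
Chaining: u($13,132) = 0.22·0.26 + 0.78·0.00 = 0.0572.

0.06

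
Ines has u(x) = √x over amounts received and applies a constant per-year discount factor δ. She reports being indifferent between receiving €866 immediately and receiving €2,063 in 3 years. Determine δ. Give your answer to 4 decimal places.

Equating discounted utilities: u(866) = δ^3·u(2063) ⇒ δ^3 = u(866)/u(2063).
Since u(x) = √x, δ^3 = √(866/2063) = 0.64790.
Taking the cube root: δ = 0.64790^(1/3) ≈ 0.8653.

δ ≈ 0.8653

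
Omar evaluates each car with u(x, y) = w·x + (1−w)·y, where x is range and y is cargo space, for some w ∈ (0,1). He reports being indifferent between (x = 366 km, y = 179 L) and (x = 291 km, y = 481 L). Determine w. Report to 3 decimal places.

Equating utilities: w·366 + (1−w)·179 = w·291 + (1−w)·481.
w·(366−291) = (1−w)·(481−179), i.e. w·75 = (1−w)·302.
Hence w = 302/(75+302) = 302/377 = 0.801.

w = 0.801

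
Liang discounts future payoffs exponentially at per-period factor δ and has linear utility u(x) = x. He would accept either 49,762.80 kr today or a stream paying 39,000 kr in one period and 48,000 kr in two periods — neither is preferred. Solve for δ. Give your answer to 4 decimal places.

The stream is worth 39000δ + 48000δ² today, so 39000δ + 48000δ² = 49762.80.
Rearranged: 48000δ² + 39000δ − 49762.80 = 0.
δ = (−39000 + √(39000² + 4·48000·49762.80)) / (2·48000) = (−39000 + √11075457600.00) / 96000 ≈ 0.6900.

δ ≈ 0.6900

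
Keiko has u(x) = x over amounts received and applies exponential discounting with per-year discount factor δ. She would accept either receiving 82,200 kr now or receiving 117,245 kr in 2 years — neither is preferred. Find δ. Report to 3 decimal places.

Indifference means u(82200) = δ^2 · u(117245), so δ^2 = u(82200)/u(117245).
With u(x) = x: δ^2 = 82200/117245 = 0.70110.
Taking the square root: δ = 0.70110^(1/2) ≈ 0.837.

δ ≈ 0.837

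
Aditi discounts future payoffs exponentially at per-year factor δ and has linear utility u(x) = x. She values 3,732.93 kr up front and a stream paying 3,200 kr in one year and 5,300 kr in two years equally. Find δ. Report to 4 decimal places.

δ ≈ 0.5900

Present value of the stream is 3200·δ + 5300·δ². Indifference gives 3200δ + 5300δ² = 3732.93.
Rearranged: 5300δ² + 3200δ − 3732.93 = 0.
δ = (−3200 + √(3200² + 4·5300·3732.93)) / (2·5300) = (−3200 + √89378116.00) / 10600 ≈ 0.5900.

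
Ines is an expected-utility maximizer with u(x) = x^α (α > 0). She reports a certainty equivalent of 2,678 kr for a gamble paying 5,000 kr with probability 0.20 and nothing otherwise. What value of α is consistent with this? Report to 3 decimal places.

α ≈ 2.578

EU(lottery) = 0.20·5000^α + 0.80·0 = 0.20·5000^α.
Indifference: 2678^α = 0.20·5000^α, so (2678/5000)^α = 0.20.
α = ln(0.20) / ln(2678/5000) = -1.609438/-0.624368 ≈ 2.578.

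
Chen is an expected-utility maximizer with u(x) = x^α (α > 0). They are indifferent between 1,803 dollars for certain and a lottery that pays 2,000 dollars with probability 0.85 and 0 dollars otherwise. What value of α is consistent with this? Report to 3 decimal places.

α ≈ 1.567

Since u(0) = 0, the lottery's EU is 0.85·2000^α.
Equating: 1803^α = 0.85·2000^α, i.e. 0.9015^α = 0.85.
α = ln(0.85) / ln(1803/2000) = -0.162519/-0.103695 ≈ 1.567.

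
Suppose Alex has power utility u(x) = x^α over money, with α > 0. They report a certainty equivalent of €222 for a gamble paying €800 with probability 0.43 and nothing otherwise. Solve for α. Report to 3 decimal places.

The lottery's expected utility is 0.43·u(800) + 0.57·u(0) = 0.43·800^α (since u(0) = 0 for α > 0).
Setting u(222) equal to that: 222^α = 0.43·800^α ⇒ (222/800)^α = 0.43.
Taking logs: α·ln(222/800) = ln(0.43), so α = -0.843970 / -1.281934 ≈ 0.658.

α ≈ 0.658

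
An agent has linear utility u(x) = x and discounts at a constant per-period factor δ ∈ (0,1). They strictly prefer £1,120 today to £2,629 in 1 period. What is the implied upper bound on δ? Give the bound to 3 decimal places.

The preference means 1120 > δ·2629.
So δ < 1120/2629 = 0.42602.

δ < 0.426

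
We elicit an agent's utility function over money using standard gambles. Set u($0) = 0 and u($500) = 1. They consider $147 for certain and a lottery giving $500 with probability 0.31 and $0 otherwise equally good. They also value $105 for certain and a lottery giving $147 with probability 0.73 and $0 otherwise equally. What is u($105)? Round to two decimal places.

0.23

The first gamble pins u($147): it must equal 0.31·1 + 0.69·0 = 0.31.
Then u($105) = 0.73·u($147) + 0.27·u($0) = 0.73·0.31 + 0.27·0.00 = 0.2263.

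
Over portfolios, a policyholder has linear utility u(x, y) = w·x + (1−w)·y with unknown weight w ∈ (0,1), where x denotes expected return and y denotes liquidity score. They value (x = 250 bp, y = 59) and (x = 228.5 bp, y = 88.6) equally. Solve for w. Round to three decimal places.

w = 0.579

Equating utilities: w·250 + (1−w)·59 = w·228.5 + (1−w)·88.6.
Rearranging, 21.5·w − 29.6·(1−w) = 0.
Hence w = 29.6/(21.5+29.6) = 29.6/51.1 = 0.579.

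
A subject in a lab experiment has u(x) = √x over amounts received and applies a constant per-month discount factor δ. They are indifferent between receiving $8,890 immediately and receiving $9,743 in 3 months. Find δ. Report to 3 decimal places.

δ ≈ 0.985

Equating discounted utilities: u(8890) = δ^3·u(9743) ⇒ δ^3 = u(8890)/u(9743).
Since u(x) = √x, δ^3 = √(8890/9743) = 0.95522.
Hence δ = (0.95522)^(1/3) = 0.98485.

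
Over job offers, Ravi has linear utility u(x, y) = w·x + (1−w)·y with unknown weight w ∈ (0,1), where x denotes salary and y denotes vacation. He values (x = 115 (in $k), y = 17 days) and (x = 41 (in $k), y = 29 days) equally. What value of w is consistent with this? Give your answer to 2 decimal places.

Indifference: w·115 + (1−w)·17 = w·41 + (1−w)·29.
Rearranging, 74·w − 12·(1−w) = 0.
Hence w = 12/(74+12) = 12/86 = 0.14.

w = 0.14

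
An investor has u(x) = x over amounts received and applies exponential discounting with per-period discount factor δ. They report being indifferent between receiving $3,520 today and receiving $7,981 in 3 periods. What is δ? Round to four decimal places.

The payoff in 3 periods is discounted by δ^3, so u(3520) = δ^3·u(7981) and δ^3 = u(3520)/u(7981).
With u(x) = x: δ^3 = 3520/7981 = 0.44105.
So δ = 0.44105^(1/3) ≈ 0.7612.

δ ≈ 0.7612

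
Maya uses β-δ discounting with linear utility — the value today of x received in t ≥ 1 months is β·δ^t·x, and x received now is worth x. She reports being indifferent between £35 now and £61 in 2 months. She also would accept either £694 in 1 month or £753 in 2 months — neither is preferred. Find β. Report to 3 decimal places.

From the later pair, β·δ^1·694 = β·δ^2·753; dividing through, δ = 694/753 = 0.92165.
The first indifference: 35 = β·δ^2·61, so β = 35/(δ^2·61) = 35/(0.84943·61) ≈ 0.675.

β ≈ 0.675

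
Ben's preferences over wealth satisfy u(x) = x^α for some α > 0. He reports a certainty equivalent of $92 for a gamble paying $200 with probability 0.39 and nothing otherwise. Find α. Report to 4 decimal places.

The lottery's expected utility is 0.39·u(200) + 0.61·u(0) = 0.39·200^α (since u(0) = 0 for α > 0).
Indifference: 92^α = 0.39·200^α, so (92/200)^α = 0.39.
α = ln(0.39) / ln(92/200) = -0.9416085/-0.7765288 ≈ 1.2126.

α ≈ 1.2126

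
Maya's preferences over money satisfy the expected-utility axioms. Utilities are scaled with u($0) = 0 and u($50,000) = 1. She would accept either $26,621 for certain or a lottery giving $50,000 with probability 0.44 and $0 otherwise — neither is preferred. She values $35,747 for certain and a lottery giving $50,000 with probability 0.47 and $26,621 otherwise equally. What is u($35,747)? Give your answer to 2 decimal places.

From the first indifference, u($26,621) = 0.44·u($50,000) + 0.56·u($0) = 0.44·1 + 0.56·0 = 0.44.
The second indifference gives u($35,747) = 0.47·u($50,000) + 0.53·u($26,621) = 0.47·1.00 + 0.53·0.44 = 0.7032.

0.70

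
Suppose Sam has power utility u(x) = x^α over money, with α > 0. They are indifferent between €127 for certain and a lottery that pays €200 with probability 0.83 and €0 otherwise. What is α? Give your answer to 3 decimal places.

α ≈ 0.410

EU(lottery) = 0.83·200^α + 0.17·0 = 0.83·200^α.
Equating: 127^α = 0.83·200^α, i.e. 0.6350^α = 0.83.
α = ln(0.83) / ln(127/200) = -0.186330/-0.454130 ≈ 0.410.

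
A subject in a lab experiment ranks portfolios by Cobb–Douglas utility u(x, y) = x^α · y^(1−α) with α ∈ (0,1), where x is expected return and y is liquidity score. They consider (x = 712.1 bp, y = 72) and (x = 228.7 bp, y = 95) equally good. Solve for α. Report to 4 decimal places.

α ≈ 0.1962

The Cobb–Douglas utilities coincide, so 712.1^α·72^(1−α) = 228.7^α·95^(1−α).
(712.1/228.7)^α = (95/72)^(1−α); take logs: α·ln(712.1/228.7) = (1−α)·ln(95/72), i.e. α·1.1358072 = (1−α)·0.2772108.
Thus α·(1.4130180) = 0.2772108, so α = 0.2772108/1.4130180 ≈ 0.1962.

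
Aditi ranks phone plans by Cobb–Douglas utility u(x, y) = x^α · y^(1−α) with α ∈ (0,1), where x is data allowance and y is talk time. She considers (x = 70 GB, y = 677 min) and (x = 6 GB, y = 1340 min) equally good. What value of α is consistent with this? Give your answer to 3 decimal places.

Indifference: 70^α · 677^(1−α) = 6^α · 1340^(1−α).
Rearrange to (70/6)^α = (1340/677)^(1−α) and take logs: α·2.456736 = (1−α)·0.682754.
So α/(1−α) = (0.682754)/(2.456736) = 0.277911, and α = 0.277911/1.277911 ≈ 0.217.

α ≈ 0.217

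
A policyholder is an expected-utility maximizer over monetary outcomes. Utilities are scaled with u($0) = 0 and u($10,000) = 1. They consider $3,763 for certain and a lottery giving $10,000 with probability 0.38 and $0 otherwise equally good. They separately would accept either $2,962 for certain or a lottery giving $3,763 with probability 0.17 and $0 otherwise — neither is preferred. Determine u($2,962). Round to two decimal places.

From the first indifference, u($3,763) = 0.38·u($10,000) + 0.62·u($0) = 0.38·1 + 0.62·0 = 0.38.
Chaining: u($2,962) = 0.17·0.38 + 0.83·0.00 = 0.0646.

0.06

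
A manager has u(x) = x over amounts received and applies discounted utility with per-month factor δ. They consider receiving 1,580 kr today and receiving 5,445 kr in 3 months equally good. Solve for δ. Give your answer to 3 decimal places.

δ ≈ 0.662

The payoff in 3 months is discounted by δ^3, so u(1580) = δ^3·u(5445) and δ^3 = u(1580)/u(5445).
With u(x) = x: δ^3 = 1580/5445 = 0.29017.
Hence δ = (0.29017)^(1/3) = 0.66204.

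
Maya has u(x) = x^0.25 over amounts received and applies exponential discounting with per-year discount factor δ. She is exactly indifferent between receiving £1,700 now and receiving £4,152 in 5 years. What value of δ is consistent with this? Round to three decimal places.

The payoff in 5 years is discounted by δ^5, so u(1700) = δ^5·u(4152) and δ^5 = u(1700)/u(4152).
With u(x) = x^0.25: δ^5 = 1700^0.25/4152^0.25 = (1700/4152)^0.25 = 0.79992.
Taking the 5th root: δ = 0.79992^(1/5) ≈ 0.956.

δ ≈ 0.956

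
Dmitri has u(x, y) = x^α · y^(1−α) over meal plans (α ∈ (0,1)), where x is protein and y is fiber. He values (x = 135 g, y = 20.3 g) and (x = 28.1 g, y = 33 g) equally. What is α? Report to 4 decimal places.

α ≈ 0.2364

Set the two utilities equal: 135^α·20.3^(1−α) = 28.1^α·33^(1−α).
(135/28.1)^α = (33/20.3)^(1−α); take logs: α·ln(135/28.1) = (1−α)·ln(33/20.3), i.e. α·1.5695052 = (1−α)·0.4858867.
So α/(1−α) = (0.4858867)/(1.5695052) = 0.3095795, and α = 0.3095795/1.3095795 ≈ 0.2364.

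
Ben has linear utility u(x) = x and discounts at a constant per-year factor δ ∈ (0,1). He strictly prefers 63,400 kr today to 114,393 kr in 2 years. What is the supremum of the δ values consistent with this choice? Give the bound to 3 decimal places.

Under u(x) = x this choice says 63400 > δ^2·114393.
Dividing by 114393: δ^2 < 0.55423. Both sides are positive, so the square root keeps the direction.
δ < 0.55423^(1/2) = 0.744.

δ < 0.744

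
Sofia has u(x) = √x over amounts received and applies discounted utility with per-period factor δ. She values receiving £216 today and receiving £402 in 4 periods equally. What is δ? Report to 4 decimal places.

δ ≈ 0.9253

Indifference means u(216) = δ^4 · u(402), so δ^4 = u(216)/u(402).
Since u(x) = √x, δ^4 = √(216/402) = 0.73302.
Taking the 4th root: δ = 0.73302^(1/4) ≈ 0.9253.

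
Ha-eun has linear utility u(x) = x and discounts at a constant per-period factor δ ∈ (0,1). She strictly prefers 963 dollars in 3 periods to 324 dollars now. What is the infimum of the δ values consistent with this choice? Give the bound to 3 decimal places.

The preference means 324 < δ^3·963.
So δ^3 > 324/963 = 0.33645; taking the cube root of both positive sides preserves the inequality.
δ > 0.33645^(1/3) = 0.696.

δ > 0.696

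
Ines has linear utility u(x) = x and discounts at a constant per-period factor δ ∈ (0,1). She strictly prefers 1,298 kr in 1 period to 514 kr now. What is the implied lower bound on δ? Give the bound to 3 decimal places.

The preference means 514 < δ·1298.
So δ > 514/1298 = 0.39599.

δ > 0.396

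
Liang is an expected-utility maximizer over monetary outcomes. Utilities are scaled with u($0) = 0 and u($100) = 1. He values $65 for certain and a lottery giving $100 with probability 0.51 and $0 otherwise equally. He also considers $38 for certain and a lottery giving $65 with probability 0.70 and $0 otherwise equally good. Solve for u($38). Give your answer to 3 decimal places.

From the first indifference, u($65) = 0.51·u($100) + 0.49·u($0) = 0.51·1 + 0.49·0 = 0.51.
The second indifference gives u($38) = 0.70·u($65) + 0.30·u($0) = 0.70·0.51 + 0.30·0.00 = 0.3570.

0.357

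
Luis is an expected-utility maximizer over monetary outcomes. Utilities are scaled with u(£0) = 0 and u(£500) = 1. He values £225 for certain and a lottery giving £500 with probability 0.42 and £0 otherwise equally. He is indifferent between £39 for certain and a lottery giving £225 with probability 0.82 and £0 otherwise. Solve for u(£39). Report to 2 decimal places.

From the first indifference, u(£225) = 0.42·u(£500) + 0.58·u(£0) = 0.42·1 + 0.58·0 = 0.42.
Then u(£39) = 0.82·u(£225) + 0.18·u(£0) = 0.82·0.42 + 0.18·0.00 = 0.3444.

0.34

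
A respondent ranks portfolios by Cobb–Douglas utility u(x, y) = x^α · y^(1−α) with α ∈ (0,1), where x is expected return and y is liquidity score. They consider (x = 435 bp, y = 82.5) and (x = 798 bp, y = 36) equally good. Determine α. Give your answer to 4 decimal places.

α ≈ 0.5775

Indifference: 435^α · 82.5^(1−α) = 798^α · 36^(1−α).
(435/798)^α = (36/82.5)^(1−α); take logs: α·ln(435/798) = (1−α)·ln(36/82.5), i.e. α·-0.6067626 = (1−α)·-0.8292794.
With A = -0.6067626 and B = -0.8292794: α·A = (1−α)·B, so α = B/(A+B) = -0.8292794/-1.4360420 ≈ 0.5775.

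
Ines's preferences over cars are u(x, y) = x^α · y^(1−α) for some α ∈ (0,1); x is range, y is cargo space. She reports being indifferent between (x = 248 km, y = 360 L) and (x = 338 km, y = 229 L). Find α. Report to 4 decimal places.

Set the two utilities equal: 248^α·360^(1−α) = 338^α·229^(1−α).
(248/338)^α = (229/360)^(1−α); take logs: α·ln(248/338) = (1−α)·ln(229/360), i.e. α·-0.3096171 = (1−α)·-0.4523820.
So α/(1−α) = (-0.4523820)/(-0.3096171) = 1.4611015, and α = 1.4611015/2.4611015 ≈ 0.5937.

α ≈ 0.5937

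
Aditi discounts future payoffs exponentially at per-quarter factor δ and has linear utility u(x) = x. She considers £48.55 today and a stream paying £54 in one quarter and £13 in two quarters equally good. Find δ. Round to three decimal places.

δ ≈ 0.760

Equating present values: 48.55 = 54δ + 13δ².
Rearranged: 13δ² + 54δ − 48.55 = 0.
The positive root is δ = [−54 + √(54² + 4·13·48.55)] / (2·13) = (−54 + 73.760)/26 ≈ 0.760.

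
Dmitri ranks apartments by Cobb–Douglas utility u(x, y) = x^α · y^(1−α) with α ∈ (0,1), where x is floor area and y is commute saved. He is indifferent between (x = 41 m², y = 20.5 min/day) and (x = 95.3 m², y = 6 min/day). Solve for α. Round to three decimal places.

Indifference: 41^α · 20.5^(1−α) = 95.3^α · 6^(1−α).
Rearrange to (41/95.3)^α = (6/20.5)^(1−α) and take logs: α·-0.843458 = (1−α)·-1.228665.
With A = -0.843458 and B = -1.228665: α·A = (1−α)·B, so α = B/(A+B) = -1.228665/-2.072123 ≈ 0.593.

α ≈ 0.593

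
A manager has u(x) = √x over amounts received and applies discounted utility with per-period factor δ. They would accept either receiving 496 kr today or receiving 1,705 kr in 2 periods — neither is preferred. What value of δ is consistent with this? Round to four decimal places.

The payoff in 2 periods is discounted by δ^2, so u(496) = δ^2·u(1705) and δ^2 = u(496)/u(1705).
Since u(x) = √x, δ^2 = √(496/1705) = 0.53936.
Taking the square root: δ = 0.53936^(1/2) ≈ 0.7344.

δ ≈ 0.7344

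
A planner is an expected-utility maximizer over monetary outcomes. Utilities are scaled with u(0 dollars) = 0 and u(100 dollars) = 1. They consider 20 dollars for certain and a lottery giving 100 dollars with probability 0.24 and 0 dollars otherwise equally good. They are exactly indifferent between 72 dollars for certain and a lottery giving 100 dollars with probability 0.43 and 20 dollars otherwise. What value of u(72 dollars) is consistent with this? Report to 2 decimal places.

The first gamble pins u(20 dollars): it must equal 0.24·1 + 0.76·0 = 0.24.
Then u(72 dollars) = 0.43·u(100 dollars) + 0.57·u(20 dollars) = 0.43·1.00 + 0.57·0.24 = 0.5668.

0.57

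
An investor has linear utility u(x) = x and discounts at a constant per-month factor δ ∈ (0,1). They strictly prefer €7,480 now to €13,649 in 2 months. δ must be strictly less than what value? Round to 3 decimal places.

δ < 0.740

Comparing present values: 7480 > δ^2·13649.
Hence δ^2 < 7480/13649 = 0.54803, and x ↦ x^(1/2) is increasing on (0,∞).
δ < 0.54803^(1/2) = 0.740.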